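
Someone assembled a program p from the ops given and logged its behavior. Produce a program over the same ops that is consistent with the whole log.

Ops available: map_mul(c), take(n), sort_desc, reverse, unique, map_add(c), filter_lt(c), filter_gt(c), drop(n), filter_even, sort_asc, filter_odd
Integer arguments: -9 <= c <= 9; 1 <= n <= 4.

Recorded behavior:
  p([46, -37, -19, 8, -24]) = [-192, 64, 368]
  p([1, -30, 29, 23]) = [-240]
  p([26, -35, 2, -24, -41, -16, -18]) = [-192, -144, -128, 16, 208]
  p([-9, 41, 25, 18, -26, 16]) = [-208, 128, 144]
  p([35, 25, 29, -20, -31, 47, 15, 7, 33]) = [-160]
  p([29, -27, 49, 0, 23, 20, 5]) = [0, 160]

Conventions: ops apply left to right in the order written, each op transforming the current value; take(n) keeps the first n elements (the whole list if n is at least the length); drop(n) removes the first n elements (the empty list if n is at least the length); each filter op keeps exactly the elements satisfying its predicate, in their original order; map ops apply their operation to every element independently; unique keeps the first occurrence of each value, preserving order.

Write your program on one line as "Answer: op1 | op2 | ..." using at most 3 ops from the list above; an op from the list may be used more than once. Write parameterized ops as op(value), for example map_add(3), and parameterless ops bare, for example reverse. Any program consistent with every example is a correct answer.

filter_even | map_mul(8) | sort_asc

Check, running the answer program on each example:
  [46, -37, -19, 8, -24] -> [46, 8, -24] -> [368, 64, -192] -> [-192, 64, 368]
  [1, -30, 29, 23] -> [-30] -> [-240] -> [-240]
  [26, -35, 2, -24, -41, -16, -18] -> [26, 2, -24, -16, -18] -> [208, 16, -192, -128, -144] -> [-192, -144, -128, 16, 208]
  [-9, 41, 25, 18, -26, 16] -> [18, -26, 16] -> [144, -208, 128] -> [-208, 128, 144]
  [35, 25, 29, -20, -31, 47, 15, 7, 33] -> [-20] -> [-160] -> [-160]
  [29, -27, 49, 0, 23, 20, 5] -> [0, 20] -> [0, 160] -> [0, 160]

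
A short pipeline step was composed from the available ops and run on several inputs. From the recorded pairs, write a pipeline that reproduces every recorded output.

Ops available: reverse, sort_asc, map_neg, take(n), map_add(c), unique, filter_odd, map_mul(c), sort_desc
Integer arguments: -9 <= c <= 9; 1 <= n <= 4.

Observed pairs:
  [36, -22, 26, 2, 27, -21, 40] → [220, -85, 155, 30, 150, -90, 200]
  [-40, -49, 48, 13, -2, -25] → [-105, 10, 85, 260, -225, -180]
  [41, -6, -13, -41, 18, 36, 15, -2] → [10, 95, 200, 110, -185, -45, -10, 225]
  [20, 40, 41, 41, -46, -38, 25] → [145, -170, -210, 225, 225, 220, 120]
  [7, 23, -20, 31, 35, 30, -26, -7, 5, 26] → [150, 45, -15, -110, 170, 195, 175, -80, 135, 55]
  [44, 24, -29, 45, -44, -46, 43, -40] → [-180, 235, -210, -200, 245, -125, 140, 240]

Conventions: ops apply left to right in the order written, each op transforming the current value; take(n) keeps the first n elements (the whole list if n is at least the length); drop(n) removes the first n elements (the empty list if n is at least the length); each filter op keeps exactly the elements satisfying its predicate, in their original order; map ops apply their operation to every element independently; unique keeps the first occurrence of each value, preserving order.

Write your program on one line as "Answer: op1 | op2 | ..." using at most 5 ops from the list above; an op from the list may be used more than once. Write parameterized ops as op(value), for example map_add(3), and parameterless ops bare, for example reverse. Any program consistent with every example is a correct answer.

map_add(4) | map_mul(-5) | map_neg | reverse

Check, running the answer program on each example:
  [36, -22, 26, 2, 27, -21, 40] -> [40, -18, 30, 6, 31, -17, 44] -> [-200, 90, -150, -30, -155, 85, -220] -> [200, -90, 150, 30, 155, -85, 220] -> [220, -85, 155, 30, 150, -90, 200]
  [-40, -49, 48, 13, -2, -25] -> [-36, -45, 52, 17, 2, -21] -> [180, 225, -260, -85, -10, 105] -> [-180, -225, 260, 85, 10, -105] -> [-105, 10, 85, 260, -225, -180]
  [41, -6, -13, -41, 18, 36, 15, -2] -> [45, -2, -9, -37, 22, 40, 19, 2] -> [-225, 10, 45, 185, -110, -200, -95, -10] -> [225, -10, -45, -185, 110, 200, 95, 10] -> [10, 95, 200, 110, -185, -45, -10, 225]
  [20, 40, 41, 41, -46, -38, 25] -> [24, 44, 45, 45, -42, -34, 29] -> [-120, -220, -225, -225, 210, 170, -145] -> [120, 220, 225, 225, -210, -170, 145] -> [145, -170, -210, 225, 225, 220, 120]
  [7, 23, -20, 31, 35, 30, -26, -7, 5, 26] -> [11, 27, -16, 35, 39, 34, -22, -3, 9, 30] -> [-55, -135, 80, -175, -195, -170, 110, 15, -45, -150] -> [55, 135, -80, 175, 195, 170, -110, -15, 45, 150] -> [150, 45, -15, -110, 170, 195, 175, -80, 135, 55]
  [44, 24, -29, 45, -44, -46, 43, -40] -> [48, 28, -25, 49, -40, -42, 47, -36] -> [-240, -140, 125, -245, 200, 210, -235, 180] -> [240, 140, -125, 245, -200, -210, 235, -180] -> [-180, 235, -210, -200, 245, -125, 140, 240]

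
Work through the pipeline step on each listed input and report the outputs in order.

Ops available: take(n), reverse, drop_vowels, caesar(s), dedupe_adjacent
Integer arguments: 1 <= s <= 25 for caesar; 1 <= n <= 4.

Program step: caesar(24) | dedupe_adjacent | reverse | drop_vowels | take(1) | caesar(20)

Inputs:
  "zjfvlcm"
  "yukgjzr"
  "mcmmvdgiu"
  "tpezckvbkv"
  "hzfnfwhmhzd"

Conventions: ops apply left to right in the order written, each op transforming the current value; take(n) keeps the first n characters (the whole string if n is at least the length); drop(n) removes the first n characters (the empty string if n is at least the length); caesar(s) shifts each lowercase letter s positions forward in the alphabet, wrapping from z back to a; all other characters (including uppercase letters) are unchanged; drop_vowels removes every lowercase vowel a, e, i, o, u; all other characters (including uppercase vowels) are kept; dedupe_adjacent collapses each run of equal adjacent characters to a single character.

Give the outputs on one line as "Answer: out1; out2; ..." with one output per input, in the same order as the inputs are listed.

"e"; "j"; "m"; "n"; "v"

Execution, op by op:
  "zjfvlcm" -> "xhdtjak" -> "xhdtjak" -> "kajtdhx" -> "kjtdhx" -> "k" -> "e"
  "yukgjzr" -> "wsiehxp" -> "wsiehxp" -> "pxheisw" -> "pxhsw" -> "p" -> "j"
  "mcmmvdgiu" -> "kakktbegs" -> "kaktbegs" -> "sgebtkak" -> "sgbtkk" -> "s" -> "m"
  "tpezckvbkv" -> "rncxaitzit" -> "rncxaitzit" -> "tiztiaxcnr" -> "tztxcnr" -> "t" -> "n"
  "hzfnfwhmhzd" -> "fxdldufkfxb" -> "fxdldufkfxb" -> "bxfkfudldxf" -> "bxfkfdldxf" -> "b" -> "v"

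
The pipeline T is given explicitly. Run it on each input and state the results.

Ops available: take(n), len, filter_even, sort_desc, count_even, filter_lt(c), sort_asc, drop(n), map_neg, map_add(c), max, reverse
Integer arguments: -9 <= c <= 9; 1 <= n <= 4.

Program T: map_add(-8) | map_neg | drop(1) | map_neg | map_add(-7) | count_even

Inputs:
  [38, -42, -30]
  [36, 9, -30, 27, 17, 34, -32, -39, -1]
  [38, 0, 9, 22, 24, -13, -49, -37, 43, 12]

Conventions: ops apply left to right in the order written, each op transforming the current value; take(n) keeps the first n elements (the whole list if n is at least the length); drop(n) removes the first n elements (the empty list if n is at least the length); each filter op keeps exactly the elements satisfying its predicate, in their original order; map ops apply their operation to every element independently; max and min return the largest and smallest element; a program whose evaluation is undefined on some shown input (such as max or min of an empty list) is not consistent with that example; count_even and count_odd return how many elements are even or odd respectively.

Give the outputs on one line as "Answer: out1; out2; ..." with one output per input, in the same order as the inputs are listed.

Execution, op by op:
  [38, -42, -30] -> [30, -50, -38] -> [-30, 50, 38] -> [50, 38] -> [-50, -38] -> [-57, -45] -> 0
  [36, 9, -30, 27, 17, 34, -32, -39, -1] -> [28, 1, -38, 19, 9, 26, -40, -47, -9] -> [-28, -1, 38, -19, -9, -26, 40, 47, 9] -> [-1, 38, -19, -9, -26, 40, 47, 9] -> [1, -38, 19, 9, 26, -40, -47, -9] -> [-6, -45, 12, 2, 19, -47, -54, -16] -> 5
  [38, 0, 9, 22, 24, -13, -49, -37, 43, 12] -> [30, -8, 1, 14, 16, -21, -57, -45, 35, 4] -> [-30, 8, -1, -14, -16, 21, 57, 45, -35, -4] -> [8, -1, -14, -16, 21, 57, 45, -35, -4] -> [-8, 1, 14, 16, -21, -57, -45, 35, 4] -> [-15, -6, 7, 9, -28, -64, -52, 28, -3] -> 5

0; 5; 5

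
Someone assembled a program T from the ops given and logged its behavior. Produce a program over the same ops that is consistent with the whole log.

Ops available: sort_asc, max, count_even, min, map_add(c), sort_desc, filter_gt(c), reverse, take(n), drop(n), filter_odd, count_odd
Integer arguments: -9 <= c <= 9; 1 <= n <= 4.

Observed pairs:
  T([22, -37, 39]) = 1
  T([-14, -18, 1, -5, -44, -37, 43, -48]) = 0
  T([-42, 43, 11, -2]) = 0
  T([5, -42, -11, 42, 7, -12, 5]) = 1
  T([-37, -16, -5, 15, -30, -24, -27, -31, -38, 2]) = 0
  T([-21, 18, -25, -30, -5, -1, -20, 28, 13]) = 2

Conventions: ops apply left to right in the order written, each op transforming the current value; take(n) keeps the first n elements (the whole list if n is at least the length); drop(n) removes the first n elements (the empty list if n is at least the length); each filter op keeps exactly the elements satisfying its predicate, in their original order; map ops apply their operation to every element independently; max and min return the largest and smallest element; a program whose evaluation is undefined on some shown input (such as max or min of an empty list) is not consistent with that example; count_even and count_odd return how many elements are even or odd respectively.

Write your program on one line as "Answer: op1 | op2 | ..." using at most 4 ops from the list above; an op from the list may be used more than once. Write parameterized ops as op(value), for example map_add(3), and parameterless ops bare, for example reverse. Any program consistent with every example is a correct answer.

map_add(-2) | reverse | filter_gt(4) | count_even

Check, running the answer program on each example:
  [22, -37, 39] -> [20, -39, 37] -> [37, -39, 20] -> [37, 20] -> 1
  [-14, -18, 1, -5, -44, -37, 43, -48] -> [-16, -20, -1, -7, -46, -39, 41, -50] -> [-50, 41, -39, -46, -7, -1, -20, -16] -> [41] -> 0
  [-42, 43, 11, -2] -> [-44, 41, 9, -4] -> [-4, 9, 41, -44] -> [9, 41] -> 0
  [5, -42, -11, 42, 7, -12, 5] -> [3, -44, -13, 40, 5, -14, 3] -> [3, -14, 5, 40, -13, -44, 3] -> [5, 40] -> 1
  [-37, -16, -5, 15, -30, -24, -27, -31, -38, 2] -> [-39, -18, -7, 13, -32, -26, -29, -33, -40, 0] -> [0, -40, -33, -29, -26, -32, 13, -7, -18, -39] -> [13] -> 0
  [-21, 18, -25, -30, -5, -1, -20, 28, 13] -> [-23, 16, -27, -32, -7, -3, -22, 26, 11] -> [11, 26, -22, -3, -7, -32, -27, 16, -23] -> [11, 26, 16] -> 2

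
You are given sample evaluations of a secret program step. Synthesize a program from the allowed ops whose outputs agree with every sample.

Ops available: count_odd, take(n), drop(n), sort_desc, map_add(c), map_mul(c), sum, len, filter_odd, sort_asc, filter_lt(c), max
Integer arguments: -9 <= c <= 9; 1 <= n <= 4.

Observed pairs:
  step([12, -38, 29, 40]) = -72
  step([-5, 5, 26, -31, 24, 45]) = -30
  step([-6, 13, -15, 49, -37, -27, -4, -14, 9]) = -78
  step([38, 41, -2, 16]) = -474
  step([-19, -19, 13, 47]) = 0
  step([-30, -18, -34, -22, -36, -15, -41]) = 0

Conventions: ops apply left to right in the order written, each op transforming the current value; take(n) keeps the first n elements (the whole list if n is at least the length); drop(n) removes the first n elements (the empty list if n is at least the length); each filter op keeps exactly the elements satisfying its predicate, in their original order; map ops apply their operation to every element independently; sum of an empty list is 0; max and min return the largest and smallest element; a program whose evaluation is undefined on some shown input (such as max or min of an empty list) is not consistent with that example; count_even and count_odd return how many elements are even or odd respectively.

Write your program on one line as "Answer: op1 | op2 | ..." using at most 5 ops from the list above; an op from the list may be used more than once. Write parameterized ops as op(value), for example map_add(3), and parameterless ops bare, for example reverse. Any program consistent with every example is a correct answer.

map_mul(-6) | take(2) | filter_lt(-2) | sum

Check, running the answer program on each example:
  [12, -38, 29, 40] -> [-72, 228, -174, -240] -> [-72, 228] -> [-72] -> -72
  [-5, 5, 26, -31, 24, 45] -> [30, -30, -156, 186, -144, -270] -> [30, -30] -> [-30] -> -30
  [-6, 13, -15, 49, -37, -27, -4, -14, 9] -> [36, -78, 90, -294, 222, 162, 24, 84, -54] -> [36, -78] -> [-78] -> -78
  [38, 41, -2, 16] -> [-228, -246, 12, -96] -> [-228, -246] -> [-228, -246] -> -474
  [-19, -19, 13, 47] -> [114, 114, -78, -282] -> [114, 114] -> [] -> 0
  [-30, -18, -34, -22, -36, -15, -41] -> [180, 108, 204, 132, 216, 90, 246] -> [180, 108] -> [] -> 0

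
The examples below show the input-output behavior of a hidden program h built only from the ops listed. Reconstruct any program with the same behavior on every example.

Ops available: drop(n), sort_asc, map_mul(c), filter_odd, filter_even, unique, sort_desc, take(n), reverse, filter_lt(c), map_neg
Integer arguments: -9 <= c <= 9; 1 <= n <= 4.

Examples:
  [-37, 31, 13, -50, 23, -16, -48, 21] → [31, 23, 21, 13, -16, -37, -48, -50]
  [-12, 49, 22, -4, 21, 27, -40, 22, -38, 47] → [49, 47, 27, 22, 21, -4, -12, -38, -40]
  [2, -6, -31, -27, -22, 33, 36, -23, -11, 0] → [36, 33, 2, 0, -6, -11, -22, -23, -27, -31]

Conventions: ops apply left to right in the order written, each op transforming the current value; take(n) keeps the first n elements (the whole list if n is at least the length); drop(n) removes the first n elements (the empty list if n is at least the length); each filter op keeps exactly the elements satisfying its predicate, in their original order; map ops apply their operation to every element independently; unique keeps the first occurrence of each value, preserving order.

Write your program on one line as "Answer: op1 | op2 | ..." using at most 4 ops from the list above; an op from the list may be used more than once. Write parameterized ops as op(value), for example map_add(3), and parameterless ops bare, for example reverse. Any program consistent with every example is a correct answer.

sort_asc | sort_desc | unique

Check, running the answer program on each example:
  [-37, 31, 13, -50, 23, -16, -48, 21] -> [-50, -48, -37, -16, 13, 21, 23, 31] -> [31, 23, 21, 13, -16, -37, -48, -50] -> [31, 23, 21, 13, -16, -37, -48, -50]
  [-12, 49, 22, -4, 21, 27, -40, 22, -38, 47] -> [-40, -38, -12, -4, 21, 22, 22, 27, 47, 49] -> [49, 47, 27, 22, 22, 21, -4, -12, -38, -40] -> [49, 47, 27, 22, 21, -4, -12, -38, -40]
  [2, -6, -31, -27, -22, 33, 36, -23, -11, 0] -> [-31, -27, -23, -22, -11, -6, 0, 2, 33, 36] -> [36, 33, 2, 0, -6, -11, -22, -23, -27, -31] -> [36, 33, 2, 0, -6, -11, -22, -23, -27, -31]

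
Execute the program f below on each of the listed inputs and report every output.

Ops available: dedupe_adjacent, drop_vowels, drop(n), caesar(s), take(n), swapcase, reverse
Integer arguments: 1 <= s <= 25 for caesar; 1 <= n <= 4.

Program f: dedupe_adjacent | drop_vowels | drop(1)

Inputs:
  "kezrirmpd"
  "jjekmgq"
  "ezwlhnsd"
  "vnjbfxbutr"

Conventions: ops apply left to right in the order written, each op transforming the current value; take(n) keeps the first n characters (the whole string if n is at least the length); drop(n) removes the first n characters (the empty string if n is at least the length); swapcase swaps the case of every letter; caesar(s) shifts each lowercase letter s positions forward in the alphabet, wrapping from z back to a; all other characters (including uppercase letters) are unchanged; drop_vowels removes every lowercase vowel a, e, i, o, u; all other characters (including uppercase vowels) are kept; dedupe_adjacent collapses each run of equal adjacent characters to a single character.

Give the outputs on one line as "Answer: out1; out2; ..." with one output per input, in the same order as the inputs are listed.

Execution, op by op:
  "kezrirmpd" -> "kezrirmpd" -> "kzrrmpd" -> "zrrmpd"
  "jjekmgq" -> "jekmgq" -> "jkmgq" -> "kmgq"
  "ezwlhnsd" -> "ezwlhnsd" -> "zwlhnsd" -> "wlhnsd"
  "vnjbfxbutr" -> "vnjbfxbutr" -> "vnjbfxbtr" -> "njbfxbtr"

"zrrmpd"; "kmgq"; "wlhnsd"; "njbfxbtr"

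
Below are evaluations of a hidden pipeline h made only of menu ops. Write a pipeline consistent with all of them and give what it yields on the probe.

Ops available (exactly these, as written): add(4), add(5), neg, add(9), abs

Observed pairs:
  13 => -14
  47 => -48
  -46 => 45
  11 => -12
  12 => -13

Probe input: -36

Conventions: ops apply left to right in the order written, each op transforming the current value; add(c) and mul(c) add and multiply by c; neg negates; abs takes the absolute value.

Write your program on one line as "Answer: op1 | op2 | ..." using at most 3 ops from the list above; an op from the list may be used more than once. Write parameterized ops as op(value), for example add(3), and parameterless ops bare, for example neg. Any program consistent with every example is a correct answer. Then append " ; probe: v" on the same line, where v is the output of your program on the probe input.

add(5) | neg | add(4) ; probe: 35

Check, running the answer program on each example:
  13 -> 18 -> -18 -> -14
  47 -> 52 -> -52 -> -48
  -46 -> -41 -> 41 -> 45
  11 -> 16 -> -16 -> -12
  12 -> 17 -> -17 -> -13
  probe: -36 -> -31 -> 31 -> 35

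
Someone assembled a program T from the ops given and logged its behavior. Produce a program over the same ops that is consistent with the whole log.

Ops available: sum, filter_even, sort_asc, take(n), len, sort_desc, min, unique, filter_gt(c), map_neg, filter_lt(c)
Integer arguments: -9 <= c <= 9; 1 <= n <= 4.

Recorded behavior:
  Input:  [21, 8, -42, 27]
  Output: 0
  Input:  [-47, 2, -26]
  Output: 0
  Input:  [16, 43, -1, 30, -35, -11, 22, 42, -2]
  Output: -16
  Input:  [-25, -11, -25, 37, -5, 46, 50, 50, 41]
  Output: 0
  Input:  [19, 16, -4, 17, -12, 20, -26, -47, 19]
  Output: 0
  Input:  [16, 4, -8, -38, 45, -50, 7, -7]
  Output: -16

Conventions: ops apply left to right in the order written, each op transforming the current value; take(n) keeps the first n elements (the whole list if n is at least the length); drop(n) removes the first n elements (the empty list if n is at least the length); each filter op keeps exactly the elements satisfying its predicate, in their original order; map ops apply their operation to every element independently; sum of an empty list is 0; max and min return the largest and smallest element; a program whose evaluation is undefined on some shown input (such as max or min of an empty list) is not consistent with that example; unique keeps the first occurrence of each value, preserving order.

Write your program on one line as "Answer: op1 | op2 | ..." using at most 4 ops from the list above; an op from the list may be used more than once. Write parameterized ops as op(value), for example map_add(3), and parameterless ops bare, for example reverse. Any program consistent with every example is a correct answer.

take(1) | map_neg | filter_even | sum

Check, running the answer program on each example:
  [21, 8, -42, 27] -> [21] -> [-21] -> [] -> 0
  [-47, 2, -26] -> [-47] -> [47] -> [] -> 0
  [16, 43, -1, 30, -35, -11, 22, 42, -2] -> [16] -> [-16] -> [-16] -> -16
  [-25, -11, -25, 37, -5, 46, 50, 50, 41] -> [-25] -> [25] -> [] -> 0
  [19, 16, -4, 17, -12, 20, -26, -47, 19] -> [19] -> [-19] -> [] -> 0
  [16, 4, -8, -38, 45, -50, 7, -7] -> [16] -> [-16] -> [-16] -> -16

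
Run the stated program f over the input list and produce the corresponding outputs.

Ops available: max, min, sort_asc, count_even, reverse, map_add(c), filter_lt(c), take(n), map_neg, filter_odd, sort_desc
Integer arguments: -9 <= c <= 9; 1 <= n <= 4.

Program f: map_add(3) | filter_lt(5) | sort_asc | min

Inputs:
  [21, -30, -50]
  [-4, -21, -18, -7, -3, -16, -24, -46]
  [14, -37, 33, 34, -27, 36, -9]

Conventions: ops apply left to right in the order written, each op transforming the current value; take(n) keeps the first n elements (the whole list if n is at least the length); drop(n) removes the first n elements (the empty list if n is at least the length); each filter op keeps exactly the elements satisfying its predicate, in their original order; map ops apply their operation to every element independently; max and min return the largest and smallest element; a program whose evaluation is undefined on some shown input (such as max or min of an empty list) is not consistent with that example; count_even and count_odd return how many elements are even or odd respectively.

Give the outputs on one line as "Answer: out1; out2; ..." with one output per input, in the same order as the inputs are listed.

Execution, op by op:
  [21, -30, -50] -> [24, -27, -47] -> [-27, -47] -> [-47, -27] -> -47
  [-4, -21, -18, -7, -3, -16, -24, -46] -> [-1, -18, -15, -4, 0, -13, -21, -43] -> [-1, -18, -15, -4, 0, -13, -21, -43] -> [-43, -21, -18, -15, -13, -4, -1, 0] -> -43
  [14, -37, 33, 34, -27, 36, -9] -> [17, -34, 36, 37, -24, 39, -6] -> [-34, -24, -6] -> [-34, -24, -6] -> -34

-47; -43; -34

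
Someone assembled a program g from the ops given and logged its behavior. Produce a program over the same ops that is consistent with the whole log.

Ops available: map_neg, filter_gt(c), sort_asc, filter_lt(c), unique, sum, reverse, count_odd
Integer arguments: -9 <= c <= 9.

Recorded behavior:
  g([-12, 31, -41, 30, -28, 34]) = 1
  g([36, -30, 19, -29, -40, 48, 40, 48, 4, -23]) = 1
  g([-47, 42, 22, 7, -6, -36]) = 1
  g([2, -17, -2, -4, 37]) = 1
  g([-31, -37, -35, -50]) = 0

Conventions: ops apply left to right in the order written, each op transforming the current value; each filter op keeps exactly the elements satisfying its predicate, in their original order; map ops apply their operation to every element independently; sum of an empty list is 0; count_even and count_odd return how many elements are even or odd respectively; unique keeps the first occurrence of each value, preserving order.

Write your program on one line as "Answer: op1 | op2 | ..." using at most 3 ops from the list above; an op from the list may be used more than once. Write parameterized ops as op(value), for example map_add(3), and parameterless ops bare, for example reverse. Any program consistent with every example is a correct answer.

filter_gt(-9) | map_neg | count_odd

Check, running the answer program on each example:
  [-12, 31, -41, 30, -28, 34] -> [31, 30, 34] -> [-31, -30, -34] -> 1
  [36, -30, 19, -29, -40, 48, 40, 48, 4, -23] -> [36, 19, 48, 40, 48, 4] -> [-36, -19, -48, -40, -48, -4] -> 1
  [-47, 42, 22, 7, -6, -36] -> [42, 22, 7, -6] -> [-42, -22, -7, 6] -> 1
  [2, -17, -2, -4, 37] -> [2, -2, -4, 37] -> [-2, 2, 4, -37] -> 1
  [-31, -37, -35, -50] -> [] -> [] -> 0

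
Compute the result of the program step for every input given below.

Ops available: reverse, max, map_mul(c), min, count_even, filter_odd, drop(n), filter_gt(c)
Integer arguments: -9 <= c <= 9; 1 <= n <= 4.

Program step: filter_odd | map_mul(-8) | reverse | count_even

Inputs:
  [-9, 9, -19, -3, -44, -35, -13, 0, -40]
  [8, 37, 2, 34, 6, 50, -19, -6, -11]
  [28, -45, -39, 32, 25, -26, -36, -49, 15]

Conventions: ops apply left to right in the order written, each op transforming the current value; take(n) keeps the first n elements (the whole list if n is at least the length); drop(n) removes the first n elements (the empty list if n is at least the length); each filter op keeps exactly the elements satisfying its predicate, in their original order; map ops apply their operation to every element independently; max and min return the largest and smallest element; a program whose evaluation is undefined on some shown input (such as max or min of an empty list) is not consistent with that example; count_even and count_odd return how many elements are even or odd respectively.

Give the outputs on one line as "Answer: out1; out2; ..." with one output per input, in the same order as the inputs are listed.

6; 3; 5

Execution, op by op:
  [-9, 9, -19, -3, -44, -35, -13, 0, -40] -> [-9, 9, -19, -3, -35, -13] -> [72, -72, 152, 24, 280, 104] -> [104, 280, 24, 152, -72, 72] -> 6
  [8, 37, 2, 34, 6, 50, -19, -6, -11] -> [37, -19, -11] -> [-296, 152, 88] -> [88, 152, -296] -> 3
  [28, -45, -39, 32, 25, -26, -36, -49, 15] -> [-45, -39, 25, -49, 15] -> [360, 312, -200, 392, -120] -> [-120, 392, -200, 312, 360] -> 5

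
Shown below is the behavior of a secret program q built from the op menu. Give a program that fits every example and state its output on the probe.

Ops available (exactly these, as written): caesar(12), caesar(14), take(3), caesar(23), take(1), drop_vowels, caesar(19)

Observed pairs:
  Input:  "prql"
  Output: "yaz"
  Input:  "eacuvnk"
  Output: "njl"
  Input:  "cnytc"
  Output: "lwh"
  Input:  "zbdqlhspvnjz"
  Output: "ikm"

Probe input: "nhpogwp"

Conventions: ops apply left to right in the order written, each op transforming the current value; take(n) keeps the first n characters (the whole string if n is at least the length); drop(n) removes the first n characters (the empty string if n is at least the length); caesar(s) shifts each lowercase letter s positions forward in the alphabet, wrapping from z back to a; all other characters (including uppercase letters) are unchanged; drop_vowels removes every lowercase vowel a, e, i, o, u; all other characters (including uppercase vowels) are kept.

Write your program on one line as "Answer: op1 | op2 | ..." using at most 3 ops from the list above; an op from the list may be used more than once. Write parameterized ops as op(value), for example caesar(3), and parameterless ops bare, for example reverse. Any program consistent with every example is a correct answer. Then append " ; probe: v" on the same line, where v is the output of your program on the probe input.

caesar(12) | take(3) | caesar(23) ; probe: "wqy"

Check, running the answer program on each example:
  "prql" -> "bdcx" -> "bdc" -> "yaz"
  "eacuvnk" -> "qmoghzw" -> "qmo" -> "njl"
  "cnytc" -> "ozkfo" -> "ozk" -> "lwh"
  "zbdqlhspvnjz" -> "lnpcxtebhzvl" -> "lnp" -> "ikm"
  probe: "nhpogwp" -> "ztbasib" -> "ztb" -> "wqy"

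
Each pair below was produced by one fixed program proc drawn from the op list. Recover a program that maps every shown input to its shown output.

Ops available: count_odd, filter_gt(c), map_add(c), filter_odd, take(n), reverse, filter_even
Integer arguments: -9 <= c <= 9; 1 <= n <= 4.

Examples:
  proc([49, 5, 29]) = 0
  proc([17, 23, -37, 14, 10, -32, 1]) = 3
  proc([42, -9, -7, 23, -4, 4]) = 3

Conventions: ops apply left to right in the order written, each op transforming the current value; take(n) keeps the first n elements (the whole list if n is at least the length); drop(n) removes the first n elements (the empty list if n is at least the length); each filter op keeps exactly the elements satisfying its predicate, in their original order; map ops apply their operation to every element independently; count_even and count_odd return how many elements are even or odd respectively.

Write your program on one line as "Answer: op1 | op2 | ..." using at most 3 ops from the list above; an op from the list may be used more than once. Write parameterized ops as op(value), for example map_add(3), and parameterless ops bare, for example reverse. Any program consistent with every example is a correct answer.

filter_even | map_add(-5) | count_odd

Check, running the answer program on each example:
  [49, 5, 29] -> [] -> [] -> 0
  [17, 23, -37, 14, 10, -32, 1] -> [14, 10, -32] -> [9, 5, -37] -> 3
  [42, -9, -7, 23, -4, 4] -> [42, -4, 4] -> [37, -9, -1] -> 3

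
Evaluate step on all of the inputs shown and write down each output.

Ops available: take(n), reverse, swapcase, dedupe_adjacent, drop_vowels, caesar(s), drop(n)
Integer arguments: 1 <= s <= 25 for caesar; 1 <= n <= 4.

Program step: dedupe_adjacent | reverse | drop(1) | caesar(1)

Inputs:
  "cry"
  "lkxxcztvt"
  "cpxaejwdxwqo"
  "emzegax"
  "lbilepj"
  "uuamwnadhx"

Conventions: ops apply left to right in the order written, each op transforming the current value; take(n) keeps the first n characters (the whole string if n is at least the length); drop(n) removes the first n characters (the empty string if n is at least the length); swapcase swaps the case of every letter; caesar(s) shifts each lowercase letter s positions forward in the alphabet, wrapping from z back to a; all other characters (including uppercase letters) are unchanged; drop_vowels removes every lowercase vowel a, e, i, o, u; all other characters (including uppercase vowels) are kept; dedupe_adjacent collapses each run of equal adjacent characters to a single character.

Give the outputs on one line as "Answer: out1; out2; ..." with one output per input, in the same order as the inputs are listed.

"sd"; "wuadylm"; "rxyexkfbyqd"; "bhfanf"; "qfmjcm"; "ieboxnbv"

Execution, op by op:
  "cry" -> "cry" -> "yrc" -> "rc" -> "sd"
  "lkxxcztvt" -> "lkxcztvt" -> "tvtzcxkl" -> "vtzcxkl" -> "wuadylm"
  "cpxaejwdxwqo" -> "cpxaejwdxwqo" -> "oqwxdwjeaxpc" -> "qwxdwjeaxpc" -> "rxyexkfbyqd"
  "emzegax" -> "emzegax" -> "xagezme" -> "agezme" -> "bhfanf"
  "lbilepj" -> "lbilepj" -> "jpelibl" -> "pelibl" -> "qfmjcm"
  "uuamwnadhx" -> "uamwnadhx" -> "xhdanwmau" -> "hdanwmau" -> "ieboxnbv"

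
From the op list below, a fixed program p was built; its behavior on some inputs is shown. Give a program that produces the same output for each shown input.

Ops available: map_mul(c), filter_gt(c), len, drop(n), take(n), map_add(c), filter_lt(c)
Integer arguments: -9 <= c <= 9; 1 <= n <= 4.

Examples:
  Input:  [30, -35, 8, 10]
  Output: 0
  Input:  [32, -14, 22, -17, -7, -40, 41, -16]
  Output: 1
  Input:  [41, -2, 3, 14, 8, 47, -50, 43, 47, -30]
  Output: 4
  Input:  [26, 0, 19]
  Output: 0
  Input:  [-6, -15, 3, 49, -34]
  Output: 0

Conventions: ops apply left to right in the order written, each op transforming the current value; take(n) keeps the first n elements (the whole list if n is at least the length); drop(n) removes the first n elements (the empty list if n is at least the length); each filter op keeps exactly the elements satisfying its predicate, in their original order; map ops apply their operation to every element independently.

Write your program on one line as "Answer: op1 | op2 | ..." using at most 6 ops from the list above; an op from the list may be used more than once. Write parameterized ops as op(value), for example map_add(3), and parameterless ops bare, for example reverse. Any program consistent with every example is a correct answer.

drop(4) | filter_gt(2) | map_add(2) | map_mul(-3) | len

Check, running the answer program on each example:
  [30, -35, 8, 10] -> [] -> [] -> [] -> [] -> 0
  [32, -14, 22, -17, -7, -40, 41, -16] -> [-7, -40, 41, -16] -> [41] -> [43] -> [-129] -> 1
  [41, -2, 3, 14, 8, 47, -50, 43, 47, -30] -> [8, 47, -50, 43, 47, -30] -> [8, 47, 43, 47] -> [10, 49, 45, 49] -> [-30, -147, -135, -147] -> 4
  [26, 0, 19] -> [] -> [] -> [] -> [] -> 0
  [-6, -15, 3, 49, -34] -> [-34] -> [] -> [] -> [] -> 0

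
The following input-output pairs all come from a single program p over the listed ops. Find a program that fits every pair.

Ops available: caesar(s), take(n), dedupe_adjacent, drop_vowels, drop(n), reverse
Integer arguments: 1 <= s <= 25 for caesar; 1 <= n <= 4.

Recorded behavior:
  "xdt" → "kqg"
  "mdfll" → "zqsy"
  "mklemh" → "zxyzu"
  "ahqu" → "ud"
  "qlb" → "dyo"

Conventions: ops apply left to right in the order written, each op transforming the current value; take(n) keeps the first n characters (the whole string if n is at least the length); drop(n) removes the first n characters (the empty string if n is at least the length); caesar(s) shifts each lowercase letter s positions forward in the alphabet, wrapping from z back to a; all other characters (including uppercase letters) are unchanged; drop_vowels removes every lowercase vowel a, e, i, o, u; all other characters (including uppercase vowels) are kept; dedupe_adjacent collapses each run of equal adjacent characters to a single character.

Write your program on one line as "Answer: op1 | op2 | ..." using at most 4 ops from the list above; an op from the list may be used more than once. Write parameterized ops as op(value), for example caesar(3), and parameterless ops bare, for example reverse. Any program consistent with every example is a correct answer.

dedupe_adjacent | drop_vowels | caesar(13)

Check, running the answer program on each example:
  "xdt" -> "xdt" -> "xdt" -> "kqg"
  "mdfll" -> "mdfl" -> "mdfl" -> "zqsy"
  "mklemh" -> "mklemh" -> "mklmh" -> "zxyzu"
  "ahqu" -> "ahqu" -> "hq" -> "ud"
  "qlb" -> "qlb" -> "qlb" -> "dyo"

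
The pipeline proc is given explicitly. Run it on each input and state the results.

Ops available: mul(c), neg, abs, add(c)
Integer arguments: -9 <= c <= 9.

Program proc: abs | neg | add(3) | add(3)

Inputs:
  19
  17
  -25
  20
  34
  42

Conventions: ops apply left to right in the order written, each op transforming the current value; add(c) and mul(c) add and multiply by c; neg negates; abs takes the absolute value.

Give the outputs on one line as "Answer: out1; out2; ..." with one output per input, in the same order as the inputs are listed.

Execution, op by op:
  19 -> 19 -> -19 -> -16 -> -13
  17 -> 17 -> -17 -> -14 -> -11
  -25 -> 25 -> -25 -> -22 -> -19
  20 -> 20 -> -20 -> -17 -> -14
  34 -> 34 -> -34 -> -31 -> -28
  42 -> 42 -> -42 -> -39 -> -36

-13; -11; -19; -14; -28; -36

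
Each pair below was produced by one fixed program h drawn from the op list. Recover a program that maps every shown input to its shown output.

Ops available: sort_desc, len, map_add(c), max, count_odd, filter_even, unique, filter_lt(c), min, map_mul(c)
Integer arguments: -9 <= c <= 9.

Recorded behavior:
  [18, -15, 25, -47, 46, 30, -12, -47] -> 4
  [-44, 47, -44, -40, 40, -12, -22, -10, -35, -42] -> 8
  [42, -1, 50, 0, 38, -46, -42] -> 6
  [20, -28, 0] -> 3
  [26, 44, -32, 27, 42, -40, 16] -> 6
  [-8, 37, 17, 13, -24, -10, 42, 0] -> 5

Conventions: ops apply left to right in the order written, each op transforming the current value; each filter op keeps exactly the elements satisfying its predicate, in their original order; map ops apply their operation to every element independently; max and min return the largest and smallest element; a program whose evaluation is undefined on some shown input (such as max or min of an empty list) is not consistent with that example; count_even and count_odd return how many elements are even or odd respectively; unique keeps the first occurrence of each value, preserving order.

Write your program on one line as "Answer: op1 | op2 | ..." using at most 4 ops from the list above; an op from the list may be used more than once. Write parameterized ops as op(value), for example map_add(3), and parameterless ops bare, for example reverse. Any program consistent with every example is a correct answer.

map_add(8) | filter_even | len

Check, running the answer program on each example:
  [18, -15, 25, -47, 46, 30, -12, -47] -> [26, -7, 33, -39, 54, 38, -4, -39] -> [26, 54, 38, -4] -> 4
  [-44, 47, -44, -40, 40, -12, -22, -10, -35, -42] -> [-36, 55, -36, -32, 48, -4, -14, -2, -27, -34] -> [-36, -36, -32, 48, -4, -14, -2, -34] -> 8
  [42, -1, 50, 0, 38, -46, -42] -> [50, 7, 58, 8, 46, -38, -34] -> [50, 58, 8, 46, -38, -34] -> 6
  [20, -28, 0] -> [28, -20, 8] -> [28, -20, 8] -> 3
  [26, 44, -32, 27, 42, -40, 16] -> [34, 52, -24, 35, 50, -32, 24] -> [34, 52, -24, 50, -32, 24] -> 6
  [-8, 37, 17, 13, -24, -10, 42, 0] -> [0, 45, 25, 21, -16, -2, 50, 8] -> [0, -16, -2, 50, 8] -> 5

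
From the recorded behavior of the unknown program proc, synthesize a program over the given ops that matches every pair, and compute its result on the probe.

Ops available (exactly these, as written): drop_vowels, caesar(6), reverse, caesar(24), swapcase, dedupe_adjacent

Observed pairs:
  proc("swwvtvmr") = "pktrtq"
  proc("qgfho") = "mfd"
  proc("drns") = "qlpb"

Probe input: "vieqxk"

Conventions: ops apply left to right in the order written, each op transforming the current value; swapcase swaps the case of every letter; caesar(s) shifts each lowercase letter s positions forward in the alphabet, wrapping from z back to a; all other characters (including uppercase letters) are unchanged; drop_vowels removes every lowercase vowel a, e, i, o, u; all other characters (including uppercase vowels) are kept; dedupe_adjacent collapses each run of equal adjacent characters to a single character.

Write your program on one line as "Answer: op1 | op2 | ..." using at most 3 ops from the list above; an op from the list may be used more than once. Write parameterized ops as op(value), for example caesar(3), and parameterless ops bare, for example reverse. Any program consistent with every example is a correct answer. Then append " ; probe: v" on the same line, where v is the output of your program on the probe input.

caesar(24) | drop_vowels | reverse ; probe: "vcgt"

Check, running the answer program on each example:
  "swwvtvmr" -> "quutrtkp" -> "qtrtkp" -> "pktrtq"
  "qgfho" -> "oedfm" -> "dfm" -> "mfd"
  "drns" -> "bplq" -> "bplq" -> "qlpb"
  probe: "vieqxk" -> "tgcovi" -> "tgcv" -> "vcgt"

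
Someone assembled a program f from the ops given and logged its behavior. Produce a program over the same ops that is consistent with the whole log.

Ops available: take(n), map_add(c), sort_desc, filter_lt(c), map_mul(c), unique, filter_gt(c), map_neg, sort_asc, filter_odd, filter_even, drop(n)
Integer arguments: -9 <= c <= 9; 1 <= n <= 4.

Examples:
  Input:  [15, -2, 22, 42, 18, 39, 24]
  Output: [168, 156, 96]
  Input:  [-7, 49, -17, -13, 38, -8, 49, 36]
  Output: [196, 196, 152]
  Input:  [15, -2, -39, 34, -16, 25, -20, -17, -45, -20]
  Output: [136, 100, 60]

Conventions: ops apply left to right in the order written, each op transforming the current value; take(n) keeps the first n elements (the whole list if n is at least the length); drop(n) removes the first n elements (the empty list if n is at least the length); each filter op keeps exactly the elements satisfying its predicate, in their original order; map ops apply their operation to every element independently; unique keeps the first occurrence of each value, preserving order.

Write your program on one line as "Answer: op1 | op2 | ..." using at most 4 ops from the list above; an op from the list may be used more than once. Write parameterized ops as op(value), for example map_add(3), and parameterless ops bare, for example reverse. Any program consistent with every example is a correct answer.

sort_desc | map_neg | take(3) | map_mul(-4)

Check, running the answer program on each example:
  [15, -2, 22, 42, 18, 39, 24] -> [42, 39, 24, 22, 18, 15, -2] -> [-42, -39, -24, -22, -18, -15, 2] -> [-42, -39, -24] -> [168, 156, 96]
  [-7, 49, -17, -13, 38, -8, 49, 36] -> [49, 49, 38, 36, -7, -8, -13, -17] -> [-49, -49, -38, -36, 7, 8, 13, 17] -> [-49, -49, -38] -> [196, 196, 152]
  [15, -2, -39, 34, -16, 25, -20, -17, -45, -20] -> [34, 25, 15, -2, -16, -17, -20, -20, -39, -45] -> [-34, -25, -15, 2, 16, 17, 20, 20, 39, 45] -> [-34, -25, -15] -> [136, 100, 60]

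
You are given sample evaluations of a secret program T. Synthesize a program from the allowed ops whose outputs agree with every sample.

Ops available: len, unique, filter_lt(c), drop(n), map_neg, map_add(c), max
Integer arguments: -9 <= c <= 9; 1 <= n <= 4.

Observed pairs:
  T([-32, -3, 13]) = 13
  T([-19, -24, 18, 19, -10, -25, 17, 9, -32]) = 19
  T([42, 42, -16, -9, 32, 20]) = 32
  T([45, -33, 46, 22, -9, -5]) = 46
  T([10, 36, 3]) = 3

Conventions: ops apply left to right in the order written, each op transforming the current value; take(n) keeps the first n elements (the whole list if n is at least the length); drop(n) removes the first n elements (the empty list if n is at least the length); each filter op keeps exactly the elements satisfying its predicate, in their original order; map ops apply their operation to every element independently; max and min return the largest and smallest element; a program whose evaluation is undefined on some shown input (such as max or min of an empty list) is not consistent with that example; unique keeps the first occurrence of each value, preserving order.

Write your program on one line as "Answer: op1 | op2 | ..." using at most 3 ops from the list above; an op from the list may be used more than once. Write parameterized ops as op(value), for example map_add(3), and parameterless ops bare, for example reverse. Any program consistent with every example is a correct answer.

drop(2) | max

Check, running the answer program on each example:
  [-32, -3, 13] -> [13] -> 13
  [-19, -24, 18, 19, -10, -25, 17, 9, -32] -> [18, 19, -10, -25, 17, 9, -32] -> 19
  [42, 42, -16, -9, 32, 20] -> [-16, -9, 32, 20] -> 32
  [45, -33, 46, 22, -9, -5] -> [46, 22, -9, -5] -> 46
  [10, 36, 3] -> [3] -> 3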